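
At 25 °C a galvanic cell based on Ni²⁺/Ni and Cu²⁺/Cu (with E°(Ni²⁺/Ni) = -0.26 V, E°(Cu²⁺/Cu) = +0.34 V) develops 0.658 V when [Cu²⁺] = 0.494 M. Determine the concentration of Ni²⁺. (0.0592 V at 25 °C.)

From the Nernst equation, log Q = n(E° − E)/0.0592 = 2(0.60 − 0.658)/0.0592 = -1.959, so Q = 0.0110.
With Q = [Ni²⁺]/[Cu²⁺] and the known concentrations, [Ni²⁺] in the numerator gives [Ni²⁺] = 0.0054 M.

0.0054 M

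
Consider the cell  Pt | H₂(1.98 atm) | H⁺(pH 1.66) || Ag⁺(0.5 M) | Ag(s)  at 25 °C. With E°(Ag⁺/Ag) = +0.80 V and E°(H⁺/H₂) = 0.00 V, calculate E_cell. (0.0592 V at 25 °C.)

The Ag⁺/Ag couple is the cathode, so E°_cell = 0.80 V; n = 2.
[H⁺] = 10^(−1.66) = 0.022 M, and Q = [H⁺]^2 / ([Ag⁺]^2·P(H₂)) = 9.67 × 10^-4.
E = E° − (0.0592/2) log Q = 0.80 − (0.0592/2)(-3.015) = 0.889 V.

0.89 V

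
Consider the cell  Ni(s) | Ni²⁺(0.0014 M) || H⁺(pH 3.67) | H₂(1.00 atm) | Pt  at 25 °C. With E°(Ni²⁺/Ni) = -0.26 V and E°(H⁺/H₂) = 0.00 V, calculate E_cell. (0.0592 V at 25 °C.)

The hydrogen couple is the cathode, so E°_cell = 0.26 V; n = 2.
[H⁺] = 10^(−3.67) = 2.1 × 10^-4 M, and Q = [Ni²⁺]·P(H₂) / [H⁺]^2 = 3.06 × 10^4.
E = E° − (0.0592/2) log Q = 0.26 − (0.0592/2)(4.486) = 0.127 V.

0.13 V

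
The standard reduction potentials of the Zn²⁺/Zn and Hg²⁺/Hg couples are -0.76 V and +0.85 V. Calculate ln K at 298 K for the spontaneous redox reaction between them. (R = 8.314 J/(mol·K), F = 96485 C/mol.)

ln K = 125.4

E°_cell = +0.85 − (-0.76) = 1.61 V, with n = 2 electrons transferred.
At equilibrium E = 0, so the Nernst equation gives ln K = nFE°/RT = (2)(96485)(1.61)/((8.314)(298)) = 125.40.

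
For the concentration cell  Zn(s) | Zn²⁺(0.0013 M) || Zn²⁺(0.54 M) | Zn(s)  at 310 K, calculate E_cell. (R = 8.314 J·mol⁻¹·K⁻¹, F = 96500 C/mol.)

0.081 V

Both half-cells are Zn²⁺/Zn, so E°_cell = 0. The concentrated side is the cathode; the cell reaction moves Zn²⁺ from high to low concentration with n = 2.
Q = [Zn²⁺]_dilute/[Zn²⁺]_conc = 0.0013/0.54 = 0.00241.
E = 0 − (RT/nF) ln Q = −((8.314×310)/(2×96500))(-6.029) = 0.0805 V.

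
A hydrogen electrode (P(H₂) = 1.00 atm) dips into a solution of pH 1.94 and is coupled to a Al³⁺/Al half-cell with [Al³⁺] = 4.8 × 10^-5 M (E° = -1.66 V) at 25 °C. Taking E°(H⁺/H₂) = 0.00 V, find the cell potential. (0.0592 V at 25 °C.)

1.63 V

The hydrogen couple is the cathode, so E°_cell = 1.66 V; n = 6.
[H⁺] = 10^(−1.94) = 0.011 M, and Q = [Al³⁺]^2·P(H₂)^3 / [H⁺]^6 = 1010.
E = E° − (0.0592/6) log Q = 1.66 − (0.0592/6)(3.002) = 1.630 V.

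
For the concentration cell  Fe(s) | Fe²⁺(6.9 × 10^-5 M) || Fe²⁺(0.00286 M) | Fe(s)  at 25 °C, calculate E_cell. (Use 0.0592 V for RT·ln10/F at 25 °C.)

Both half-cells are Fe²⁺/Fe, so E°_cell = 0. The concentrated side is the cathode; the cell reaction moves Fe²⁺ from high to low concentration with n = 2.
Q = [Fe²⁺]_dilute/[Fe²⁺]_conc = 6.9 × 10^-5/0.00286 = 0.0241.
E = 0 − (0.0592/2) log Q = −(0.0592/2)(-1.618) = 0.0479 V.

0.048 V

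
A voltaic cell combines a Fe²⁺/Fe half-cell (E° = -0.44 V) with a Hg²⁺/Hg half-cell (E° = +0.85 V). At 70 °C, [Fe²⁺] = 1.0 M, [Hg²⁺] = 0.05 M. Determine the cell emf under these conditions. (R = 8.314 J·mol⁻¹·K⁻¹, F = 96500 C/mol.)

1.25 V

The Hg²⁺/Hg couple has the higher reduction potential and acts as the cathode, so E°_cell = +0.85 − (-0.44) = 1.29 V.
Balancing electrons gives n = 2; the reaction quotient is Q = [Fe²⁺]/[Hg²⁺] = 20.0.
E = E° − (RT/nF) ln Q = 1.29 − (8.314×343)/(2×96500) × (2.996) = 1.290 − 0.044 = 1.246 V.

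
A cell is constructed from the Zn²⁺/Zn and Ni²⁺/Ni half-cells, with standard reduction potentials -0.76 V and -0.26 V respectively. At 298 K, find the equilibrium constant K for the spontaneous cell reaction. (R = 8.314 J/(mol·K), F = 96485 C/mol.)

8.2 × 10^16

E°_cell = -0.26 − (-0.76) = 0.50 V, with n = 2 electrons transferred.
At equilibrium E = 0, so the Nernst equation gives ln K = nFE°/RT = (2)(96485)(0.50)/((8.314)(298)) = 38.94.
K = e^38.94 = 8.2 × 10^16.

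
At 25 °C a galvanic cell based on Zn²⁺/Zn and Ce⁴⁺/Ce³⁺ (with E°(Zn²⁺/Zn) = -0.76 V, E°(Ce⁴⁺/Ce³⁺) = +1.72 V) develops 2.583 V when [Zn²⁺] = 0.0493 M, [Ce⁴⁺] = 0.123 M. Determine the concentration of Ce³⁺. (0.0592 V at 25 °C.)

0.01 M

From the Nernst equation, log Q = n(E° − E)/0.0592 = 2(2.48 − 2.583)/0.0592 = -3.480, so Q = 3.31 × 10^-4.
With Q = [Zn²⁺]·[Ce³⁺]^2/[Ce⁴⁺]^2 and the known concentrations, [Ce³⁺]^2 in the numerator gives [Ce³⁺] = 0.01 M.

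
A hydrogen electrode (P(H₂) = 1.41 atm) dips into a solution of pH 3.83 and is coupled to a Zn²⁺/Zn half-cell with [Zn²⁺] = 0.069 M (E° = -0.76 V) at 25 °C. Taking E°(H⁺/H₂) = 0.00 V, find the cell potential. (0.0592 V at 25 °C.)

The hydrogen couple is the cathode, so E°_cell = 0.76 V; n = 2.
[H⁺] = 10^(−3.83) = 1.5 × 10^-4 M, and Q = [Zn²⁺]·P(H₂) / [H⁺]^2 = 4.45 × 10^6.
E = E° − (0.0592/2) log Q = 0.76 − (0.0592/2)(6.648) = 0.563 V.

0.56 V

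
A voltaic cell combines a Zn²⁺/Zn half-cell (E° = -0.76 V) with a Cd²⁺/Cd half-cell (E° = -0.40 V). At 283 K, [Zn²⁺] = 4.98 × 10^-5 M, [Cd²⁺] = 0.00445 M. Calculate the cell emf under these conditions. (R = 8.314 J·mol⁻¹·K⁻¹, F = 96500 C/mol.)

0.415 V

The Cd²⁺/Cd couple has the higher reduction potential and acts as the cathode, so E°_cell = -0.40 − (-0.76) = 0.36 V.
Balancing electrons gives n = 2; the reaction quotient is Q = [Zn²⁺]/[Cd²⁺] = 0.0112.
E = E° − (RT/nF) ln Q = 0.36 − (8.314×283)/(2×96500) × (-4.493) = 0.360 + 0.055 = 0.415 V.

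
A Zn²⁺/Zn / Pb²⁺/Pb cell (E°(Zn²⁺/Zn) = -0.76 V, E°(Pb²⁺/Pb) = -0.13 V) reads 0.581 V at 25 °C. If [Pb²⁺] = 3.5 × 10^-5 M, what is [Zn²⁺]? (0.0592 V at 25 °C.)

From the Nernst equation, log Q = n(E° − E)/0.0592 = 2(0.63 − 0.581)/0.0592 = 1.655, so Q = 45.2.
With Q = [Zn²⁺]/[Pb²⁺] and the known concentrations, [Zn²⁺] in the numerator gives [Zn²⁺] = 0.0016 M.

0.0016 M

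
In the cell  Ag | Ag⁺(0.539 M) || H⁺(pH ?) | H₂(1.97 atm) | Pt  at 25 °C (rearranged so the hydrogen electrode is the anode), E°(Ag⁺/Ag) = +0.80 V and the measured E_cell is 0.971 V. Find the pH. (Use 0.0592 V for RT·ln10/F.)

pH = 3.01

E°_cell = 0.80 V and n = 2.
log Q = n(E° − E)/0.0592 = 2×(0.80 − 0.971)/0.0592 = -5.777.
With Q = [H⁺]^2 / ([Ag⁺]^2·P(H₂)), solving for [H⁺] gives log[H⁺] = -3.010, so pH = 3.01.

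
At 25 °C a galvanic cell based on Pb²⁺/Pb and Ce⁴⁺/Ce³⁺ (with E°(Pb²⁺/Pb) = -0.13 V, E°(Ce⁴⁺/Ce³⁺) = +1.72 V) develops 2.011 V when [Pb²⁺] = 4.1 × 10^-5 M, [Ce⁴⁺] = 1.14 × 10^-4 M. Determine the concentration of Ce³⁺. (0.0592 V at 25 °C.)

From the Nernst equation, log Q = n(E° − E)/0.0592 = 2(1.85 − 2.011)/0.0592 = -5.439, so Q = 3.64 × 10^-6.
With Q = [Pb²⁺]·[Ce³⁺]^2/[Ce⁴⁺]^2 and the known concentrations, [Ce³⁺]^2 in the numerator gives [Ce³⁺] = 3.4 × 10^-5 M.

3.4 × 10^-5 M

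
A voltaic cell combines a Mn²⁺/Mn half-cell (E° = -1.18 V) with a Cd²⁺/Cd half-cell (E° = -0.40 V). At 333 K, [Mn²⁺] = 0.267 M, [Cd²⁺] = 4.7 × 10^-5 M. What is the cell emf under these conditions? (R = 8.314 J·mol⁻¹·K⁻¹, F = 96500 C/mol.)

0.656 V

The Cd²⁺/Cd couple has the higher reduction potential and acts as the cathode, so E°_cell = -0.40 − (-1.18) = 0.78 V.
Balancing electrons gives n = 2; the reaction quotient is Q = [Mn²⁺]/[Cd²⁺] = 5680.
E = E° − (RT/nF) ln Q = 0.78 − (8.314×333)/(2×96500) × (8.645) = 0.780 − 0.124 = 0.656 V.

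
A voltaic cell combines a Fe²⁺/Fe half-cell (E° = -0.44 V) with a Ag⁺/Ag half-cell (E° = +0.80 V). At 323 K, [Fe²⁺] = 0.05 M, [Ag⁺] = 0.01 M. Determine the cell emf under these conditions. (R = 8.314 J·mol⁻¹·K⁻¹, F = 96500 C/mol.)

1.15 V

The Ag⁺/Ag couple has the higher reduction potential and acts as the cathode, so E°_cell = +0.80 − (-0.44) = 1.24 V.
Balancing electrons gives n = 2; the reaction quotient is Q = [Fe²⁺]/[Ag⁺]^2 = 500.
E = E° − (RT/nF) ln Q = 1.24 − (8.314×323)/(2×96500) × (6.215) = 1.240 − 0.086 = 1.154 V.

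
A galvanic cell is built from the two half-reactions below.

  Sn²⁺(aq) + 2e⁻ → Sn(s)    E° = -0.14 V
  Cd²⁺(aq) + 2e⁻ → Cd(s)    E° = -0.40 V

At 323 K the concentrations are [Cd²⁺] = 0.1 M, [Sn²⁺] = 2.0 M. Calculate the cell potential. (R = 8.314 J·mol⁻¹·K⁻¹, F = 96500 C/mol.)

0.302 V

The Sn²⁺/Sn couple has the higher reduction potential and acts as the cathode, so E°_cell = -0.14 − (-0.40) = 0.26 V.
Balancing electrons gives n = 2; the reaction quotient is Q = [Cd²⁺]/[Sn²⁺] = 0.0500.
E = E° − (RT/nF) ln Q = 0.26 − (8.314×323)/(2×96500) × (-2.996) = 0.260 + 0.042 = 0.302 V.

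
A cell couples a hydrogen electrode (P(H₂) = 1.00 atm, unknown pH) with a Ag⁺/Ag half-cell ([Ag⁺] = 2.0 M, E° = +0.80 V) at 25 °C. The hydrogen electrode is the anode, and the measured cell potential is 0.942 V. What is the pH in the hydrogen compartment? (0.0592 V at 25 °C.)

E°_cell = 0.80 V and n = 2.
log Q = n(E° − E)/0.0592 = 2×(0.80 − 0.942)/0.0592 = -4.797.
With Q = [H⁺]^2 / ([Ag⁺]^2·P(H₂)), solving for [H⁺] gives log[H⁺] = -2.098, so pH = 2.10.

pH = 2.10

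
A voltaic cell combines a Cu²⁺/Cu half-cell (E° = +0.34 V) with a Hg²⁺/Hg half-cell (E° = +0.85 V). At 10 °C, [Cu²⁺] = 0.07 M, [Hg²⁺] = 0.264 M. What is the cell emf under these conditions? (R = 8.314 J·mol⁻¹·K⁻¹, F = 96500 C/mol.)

0.526 V

The Hg²⁺/Hg couple has the higher reduction potential and acts as the cathode, so E°_cell = +0.85 − (+0.34) = 0.51 V.
Balancing electrons gives n = 2; the reaction quotient is Q = [Cu²⁺]/[Hg²⁺] = 0.265.
E = E° − (RT/nF) ln Q = 0.51 − (8.314×283)/(2×96500) × (-1.327) = 0.510 + 0.016 = 0.526 V.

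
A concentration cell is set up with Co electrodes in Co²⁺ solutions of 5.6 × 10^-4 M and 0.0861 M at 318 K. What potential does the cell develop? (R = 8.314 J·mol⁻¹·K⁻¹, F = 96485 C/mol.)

Both half-cells are Co²⁺/Co, so E°_cell = 0. The concentrated side is the cathode; the cell reaction moves Co²⁺ from high to low concentration with n = 2.
Q = [Co²⁺]_dilute/[Co²⁺]_conc = 5.6 × 10^-4/0.0861 = 0.00650.
E = 0 − (RT/nF) ln Q = −((8.314×318)/(2×96485))(-5.035) = 0.0690 V.

0.069 V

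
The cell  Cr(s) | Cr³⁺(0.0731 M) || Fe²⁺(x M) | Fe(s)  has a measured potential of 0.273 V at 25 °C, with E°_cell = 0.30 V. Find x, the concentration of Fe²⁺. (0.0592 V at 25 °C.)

From the Nernst equation, log Q = n(E° − E)/0.0592 = 6(0.30 − 0.273)/0.0592 = 2.736, so Q = 545.
With Q = [Cr³⁺]^2/[Fe²⁺]^3 and the known concentrations, [Fe²⁺]^3 in the denominator gives [Fe²⁺] = 0.021 M.

0.021 M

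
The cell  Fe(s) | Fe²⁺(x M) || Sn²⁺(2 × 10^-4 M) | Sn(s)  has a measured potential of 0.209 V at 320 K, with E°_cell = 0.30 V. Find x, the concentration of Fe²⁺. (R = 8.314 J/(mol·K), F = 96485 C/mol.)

0.15 M

From the Nernst equation, ln Q = nF(E° − E)/RT = 2×96485×(0.30 − 0.209)/(8.314×320) = 6.600, so Q = 735.
With Q = [Fe²⁺]/[Sn²⁺] and the known concentrations, [Fe²⁺] in the numerator gives [Fe²⁺] = 0.15 M.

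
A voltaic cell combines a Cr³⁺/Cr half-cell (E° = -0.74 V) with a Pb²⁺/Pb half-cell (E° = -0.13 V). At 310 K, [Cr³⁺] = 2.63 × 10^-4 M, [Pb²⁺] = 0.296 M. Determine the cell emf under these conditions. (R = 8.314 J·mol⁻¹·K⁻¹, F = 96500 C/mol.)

0.667 V

The Pb²⁺/Pb couple has the higher reduction potential and acts as the cathode, so E°_cell = -0.13 − (-0.74) = 0.61 V.
Balancing electrons gives n = 6; the reaction quotient is Q = [Cr³⁺]^2/[Pb²⁺]^3 = 2.67 × 10^-6.
E = E° − (RT/nF) ln Q = 0.61 − (8.314×310)/(6×96500) × (-12.835) = 0.610 + 0.057 = 0.667 V.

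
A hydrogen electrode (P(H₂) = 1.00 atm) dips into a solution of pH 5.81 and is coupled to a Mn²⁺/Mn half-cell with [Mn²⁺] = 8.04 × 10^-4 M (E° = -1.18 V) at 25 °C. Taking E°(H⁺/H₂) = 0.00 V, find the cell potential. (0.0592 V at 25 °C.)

The hydrogen couple is the cathode, so E°_cell = 1.18 V; n = 2.
[H⁺] = 10^(−5.81) = 1.5 × 10^-6 M, and Q = [Mn²⁺]·P(H₂) / [H⁺]^2 = 3.35 × 10^8.
E = E° − (0.0592/2) log Q = 1.18 − (0.0592/2)(8.525) = 0.928 V.

0.93 V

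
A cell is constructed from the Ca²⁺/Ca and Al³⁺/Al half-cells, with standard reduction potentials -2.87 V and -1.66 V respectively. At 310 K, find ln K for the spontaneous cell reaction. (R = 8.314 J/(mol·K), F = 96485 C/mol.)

E°_cell = -1.66 − (-2.87) = 1.21 V, with n = 6 electrons transferred.
At equilibrium E = 0, so the Nernst equation gives ln K = nFE°/RT = (6)(96485)(1.21)/((8.314)(310)) = 271.78.

ln K = 271.8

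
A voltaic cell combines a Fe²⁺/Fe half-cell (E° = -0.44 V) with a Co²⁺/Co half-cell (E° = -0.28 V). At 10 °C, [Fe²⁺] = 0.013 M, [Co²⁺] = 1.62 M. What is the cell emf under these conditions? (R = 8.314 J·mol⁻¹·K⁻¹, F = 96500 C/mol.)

The Co²⁺/Co couple has the higher reduction potential and acts as the cathode, so E°_cell = -0.28 − (-0.44) = 0.16 V.
Balancing electrons gives n = 2; the reaction quotient is Q = [Fe²⁺]/[Co²⁺] = 0.00802.
E = E° − (RT/nF) ln Q = 0.16 − (8.314×283)/(2×96500) × (-4.825) = 0.160 + 0.059 = 0.219 V.

0.219 V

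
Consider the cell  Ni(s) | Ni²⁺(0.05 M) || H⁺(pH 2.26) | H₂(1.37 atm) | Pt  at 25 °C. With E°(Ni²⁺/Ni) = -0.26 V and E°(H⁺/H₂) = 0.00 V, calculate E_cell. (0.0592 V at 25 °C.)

The hydrogen couple is the cathode, so E°_cell = 0.26 V; n = 2.
[H⁺] = 10^(−2.26) = 0.0055 M, and Q = [Ni²⁺]·P(H₂) / [H⁺]^2 = 2270.
E = E° − (0.0592/2) log Q = 0.26 − (0.0592/2)(3.356) = 0.161 V.

0.16 V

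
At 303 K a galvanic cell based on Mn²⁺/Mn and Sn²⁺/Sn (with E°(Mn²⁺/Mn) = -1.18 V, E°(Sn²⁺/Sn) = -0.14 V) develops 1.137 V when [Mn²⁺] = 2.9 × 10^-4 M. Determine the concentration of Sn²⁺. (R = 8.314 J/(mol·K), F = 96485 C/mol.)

0.49 M

From the Nernst equation, ln Q = nF(E° − E)/RT = 2×96485×(1.04 − 1.137)/(8.314×303) = -7.430, so Q = 5.93 × 10^-4.
With Q = [Mn²⁺]/[Sn²⁺] and the known concentrations, [Sn²⁺] in the denominator gives [Sn²⁺] = 0.49 M.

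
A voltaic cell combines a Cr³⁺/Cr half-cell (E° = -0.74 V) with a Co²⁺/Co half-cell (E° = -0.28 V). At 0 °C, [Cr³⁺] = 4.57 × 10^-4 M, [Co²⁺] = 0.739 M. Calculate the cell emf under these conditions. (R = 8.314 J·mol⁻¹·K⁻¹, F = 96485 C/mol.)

The Co²⁺/Co couple has the higher reduction potential and acts as the cathode, so E°_cell = -0.28 − (-0.74) = 0.46 V.
Balancing electrons gives n = 6; the reaction quotient is Q = [Cr³⁺]^2/[Co²⁺]^3 = 5.17 × 10^-7.
E = E° − (RT/nF) ln Q = 0.46 − (8.314×273)/(6×96485) × (-14.474) = 0.460 + 0.057 = 0.517 V.

0.517 V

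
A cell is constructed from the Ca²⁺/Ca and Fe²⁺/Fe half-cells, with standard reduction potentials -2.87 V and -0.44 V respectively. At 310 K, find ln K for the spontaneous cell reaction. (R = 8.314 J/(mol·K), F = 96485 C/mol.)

E°_cell = -0.44 − (-2.87) = 2.43 V, with n = 2 electrons transferred.
At equilibrium E = 0, so the Nernst equation gives ln K = nFE°/RT = (2)(96485)(2.43)/((8.314)(310)) = 181.94.

ln K = 181.9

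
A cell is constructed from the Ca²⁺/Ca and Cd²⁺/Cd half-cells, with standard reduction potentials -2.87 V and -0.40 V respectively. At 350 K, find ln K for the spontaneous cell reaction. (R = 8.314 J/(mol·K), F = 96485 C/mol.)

ln K = 163.8

E°_cell = -0.40 − (-2.87) = 2.47 V, with n = 2 electrons transferred.
At equilibrium E = 0, so the Nernst equation gives ln K = nFE°/RT = (2)(96485)(2.47)/((8.314)(350)) = 163.80.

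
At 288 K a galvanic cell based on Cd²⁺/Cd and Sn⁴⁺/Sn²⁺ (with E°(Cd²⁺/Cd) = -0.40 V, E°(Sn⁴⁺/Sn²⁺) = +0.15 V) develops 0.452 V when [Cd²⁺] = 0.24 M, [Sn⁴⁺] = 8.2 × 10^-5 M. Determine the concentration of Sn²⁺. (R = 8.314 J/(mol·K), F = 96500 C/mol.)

0.92 M

From the Nernst equation, ln Q = nF(E° − E)/RT = 2×96500×(0.55 − 0.452)/(8.314×288) = 7.899, so Q = 2700.
With Q = [Cd²⁺]·[Sn²⁺]/[Sn⁴⁺] and the known concentrations, [Sn²⁺] in the numerator gives [Sn²⁺] = 0.92 M.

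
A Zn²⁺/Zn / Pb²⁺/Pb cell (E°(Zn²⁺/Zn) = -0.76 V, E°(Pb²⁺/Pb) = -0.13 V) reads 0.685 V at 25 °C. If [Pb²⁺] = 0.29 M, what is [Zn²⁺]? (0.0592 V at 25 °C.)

From the Nernst equation, log Q = n(E° − E)/0.0592 = 2(0.63 − 0.685)/0.0592 = -1.858, so Q = 0.0139.
With Q = [Zn²⁺]/[Pb²⁺] and the known concentrations, [Zn²⁺] in the numerator gives [Zn²⁺] = 0.004 M.

0.004 M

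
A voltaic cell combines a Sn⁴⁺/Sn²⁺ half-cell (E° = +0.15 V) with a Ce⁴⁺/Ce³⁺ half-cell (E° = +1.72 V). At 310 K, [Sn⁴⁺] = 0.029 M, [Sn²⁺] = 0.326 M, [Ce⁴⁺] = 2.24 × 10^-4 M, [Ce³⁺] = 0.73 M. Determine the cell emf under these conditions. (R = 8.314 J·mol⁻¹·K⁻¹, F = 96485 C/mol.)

1.39 V

The Ce⁴⁺/Ce³⁺ couple has the higher reduction potential and acts as the cathode, so E°_cell = +1.72 − (+0.15) = 1.57 V.
Balancing electrons gives n = 2; the reaction quotient is Q = [Sn⁴⁺]·[Ce³⁺]^2/([Sn²⁺]·[Ce⁴⁺]^2) = 9.45 × 10^5.
E = E° − (RT/nF) ln Q = 1.57 − (8.314×310)/(2×96485) × (13.759) = 1.570 − 0.184 = 1.386 V.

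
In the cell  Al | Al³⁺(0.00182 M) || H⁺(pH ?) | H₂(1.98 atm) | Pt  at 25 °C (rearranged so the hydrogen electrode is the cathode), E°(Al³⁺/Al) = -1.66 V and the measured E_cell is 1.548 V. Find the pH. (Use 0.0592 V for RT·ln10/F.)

E°_cell = 1.66 V and n = 6.
log Q = n(E° − E)/0.0592 = 6×(1.66 − 1.548)/0.0592 = 11.351.
With Q = [Al³⁺]^2·P(H₂)^3 / [H⁺]^6, solving for [H⁺] gives log[H⁺] = -2.657, so pH = 2.66.

pH = 2.66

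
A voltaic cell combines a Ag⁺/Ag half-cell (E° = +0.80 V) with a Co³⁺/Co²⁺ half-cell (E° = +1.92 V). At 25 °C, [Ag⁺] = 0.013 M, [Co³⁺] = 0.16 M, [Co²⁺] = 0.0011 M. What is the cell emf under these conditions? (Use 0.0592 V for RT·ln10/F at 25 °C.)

1.36 V

The Co³⁺/Co²⁺ couple has the higher reduction potential and acts as the cathode, so E°_cell = +1.92 − (+0.80) = 1.12 V.
Balancing electrons gives n = 1; the reaction quotient is Q = [Ag⁺]·[Co²⁺]/[Co³⁺] = 8.94 × 10^-5.
At 25 °C, E = E° − (0.0592/n) log Q = 1.12 − (0.0592/1)(-4.049) = 1.120 + 0.240 = 1.360 V.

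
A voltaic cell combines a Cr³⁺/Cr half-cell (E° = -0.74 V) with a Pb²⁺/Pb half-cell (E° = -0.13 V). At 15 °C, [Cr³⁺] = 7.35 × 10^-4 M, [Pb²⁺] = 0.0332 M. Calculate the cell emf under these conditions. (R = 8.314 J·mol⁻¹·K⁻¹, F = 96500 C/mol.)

The Pb²⁺/Pb couple has the higher reduction potential and acts as the cathode, so E°_cell = -0.13 − (-0.74) = 0.61 V.
Balancing electrons gives n = 6; the reaction quotient is Q = [Cr³⁺]^2/[Pb²⁺]^3 = 0.0148.
E = E° − (RT/nF) ln Q = 0.61 − (8.314×288)/(6×96500) × (-4.216) = 0.610 + 0.017 = 0.627 V.

0.627 V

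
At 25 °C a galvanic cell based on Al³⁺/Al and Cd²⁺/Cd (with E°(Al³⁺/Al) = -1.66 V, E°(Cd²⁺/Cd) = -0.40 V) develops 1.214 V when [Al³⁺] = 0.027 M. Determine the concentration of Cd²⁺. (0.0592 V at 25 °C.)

0.0025 M

From the Nernst equation, log Q = n(E° − E)/0.0592 = 6(1.26 − 1.214)/0.0592 = 4.662, so Q = 4.59 × 10^4.
With Q = [Al³⁺]^2/[Cd²⁺]^3 and the known concentrations, [Cd²⁺]^3 in the denominator gives [Cd²⁺] = 0.0025 M.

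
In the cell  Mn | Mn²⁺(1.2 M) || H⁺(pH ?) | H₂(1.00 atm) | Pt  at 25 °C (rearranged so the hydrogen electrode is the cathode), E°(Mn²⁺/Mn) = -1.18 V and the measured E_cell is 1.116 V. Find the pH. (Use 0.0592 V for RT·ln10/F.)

pH = 1.04

E°_cell = 1.18 V and n = 2.
log Q = n(E° − E)/0.0592 = 2×(1.18 − 1.116)/0.0592 = 2.162.
With Q = [Mn²⁺]·P(H₂) / [H⁺]^2, solving for [H⁺] gives log[H⁺] = -1.041, so pH = 1.04.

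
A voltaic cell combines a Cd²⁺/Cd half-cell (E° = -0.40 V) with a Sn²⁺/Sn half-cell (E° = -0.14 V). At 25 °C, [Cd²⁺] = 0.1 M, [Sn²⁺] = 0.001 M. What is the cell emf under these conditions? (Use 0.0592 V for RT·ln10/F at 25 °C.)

0.201 V

The Sn²⁺/Sn couple has the higher reduction potential and acts as the cathode, so E°_cell = -0.14 − (-0.40) = 0.26 V.
Balancing electrons gives n = 2; the reaction quotient is Q = [Cd²⁺]/[Sn²⁺] = 100.
At 25 °C, E = E° − (0.0592/n) log Q = 0.26 − (0.0592/2)(2.000) = 0.260 − 0.059 = 0.201 V.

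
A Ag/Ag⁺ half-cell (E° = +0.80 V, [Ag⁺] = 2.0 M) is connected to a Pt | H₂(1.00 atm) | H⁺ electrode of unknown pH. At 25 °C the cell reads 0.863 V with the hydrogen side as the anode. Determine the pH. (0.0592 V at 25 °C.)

pH = 0.76

E°_cell = 0.80 V and n = 2.
log Q = n(E° − E)/0.0592 = 2×(0.80 − 0.863)/0.0592 = -2.128.
With Q = [H⁺]^2 / ([Ag⁺]^2·P(H₂)), solving for [H⁺] gives log[H⁺] = -0.763, so pH = 0.76.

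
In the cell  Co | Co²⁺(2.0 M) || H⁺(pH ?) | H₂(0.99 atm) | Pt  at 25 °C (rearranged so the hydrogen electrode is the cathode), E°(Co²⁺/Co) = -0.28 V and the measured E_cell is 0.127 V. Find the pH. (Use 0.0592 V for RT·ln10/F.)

E°_cell = 0.28 V and n = 2.
log Q = n(E° − E)/0.0592 = 2×(0.28 − 0.127)/0.0592 = 5.169.
With Q = [Co²⁺]·P(H₂) / [H⁺]^2, solving for [H⁺] gives log[H⁺] = -2.436, so pH = 2.44.

pH = 2.44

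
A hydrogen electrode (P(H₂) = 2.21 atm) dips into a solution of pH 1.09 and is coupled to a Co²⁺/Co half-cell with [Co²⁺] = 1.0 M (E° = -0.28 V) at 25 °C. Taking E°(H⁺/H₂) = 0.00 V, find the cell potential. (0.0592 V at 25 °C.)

The hydrogen couple is the cathode, so E°_cell = 0.28 V; n = 2.
[H⁺] = 10^(−1.09) = 0.081 M, and Q = [Co²⁺]·P(H₂) / [H⁺]^2 = 334.
E = E° − (0.0592/2) log Q = 0.28 − (0.0592/2)(2.524) = 0.205 V.

0.21 V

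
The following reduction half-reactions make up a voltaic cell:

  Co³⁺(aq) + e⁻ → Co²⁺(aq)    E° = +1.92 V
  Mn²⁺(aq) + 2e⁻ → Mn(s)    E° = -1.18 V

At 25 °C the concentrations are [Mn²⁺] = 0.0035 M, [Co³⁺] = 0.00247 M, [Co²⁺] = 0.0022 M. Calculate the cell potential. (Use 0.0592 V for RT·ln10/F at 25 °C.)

The Co³⁺/Co²⁺ couple has the higher reduction potential and acts as the cathode, so E°_cell = +1.92 − (-1.18) = 3.10 V.
Balancing electrons gives n = 2; the reaction quotient is Q = [Mn²⁺]·[Co²⁺]^2/[Co³⁺]^2 = 0.00278.
At 25 °C, E = E° − (0.0592/n) log Q = 3.10 − (0.0592/2)(-2.556) = 3.100 + 0.076 = 3.176 V.

3.18 V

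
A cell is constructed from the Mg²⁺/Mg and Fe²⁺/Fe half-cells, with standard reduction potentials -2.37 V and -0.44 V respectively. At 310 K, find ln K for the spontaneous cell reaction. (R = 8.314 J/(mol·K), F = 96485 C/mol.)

ln K = 144.5

E°_cell = -0.44 − (-2.37) = 1.93 V, with n = 2 electrons transferred.
At equilibrium E = 0, so the Nernst equation gives ln K = nFE°/RT = (2)(96485)(1.93)/((8.314)(310)) = 144.50.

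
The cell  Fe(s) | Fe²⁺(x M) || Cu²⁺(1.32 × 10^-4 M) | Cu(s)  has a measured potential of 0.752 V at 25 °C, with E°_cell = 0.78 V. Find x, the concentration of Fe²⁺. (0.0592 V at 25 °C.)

0.0012 M

From the Nernst equation, log Q = n(E° − E)/0.0592 = 2(0.78 − 0.752)/0.0592 = 0.946, so Q = 8.83.
With Q = [Fe²⁺]/[Cu²⁺] and the known concentrations, [Fe²⁺] in the numerator gives [Fe²⁺] = 0.0012 M.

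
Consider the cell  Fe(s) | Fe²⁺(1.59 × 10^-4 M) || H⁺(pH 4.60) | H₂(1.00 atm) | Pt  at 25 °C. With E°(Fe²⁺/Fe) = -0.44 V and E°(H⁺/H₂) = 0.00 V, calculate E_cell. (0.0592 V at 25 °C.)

0.28 V

The hydrogen couple is the cathode, so E°_cell = 0.44 V; n = 2.
[H⁺] = 10^(−4.60) = 2.5 × 10^-5 M, and Q = [Fe²⁺]·P(H₂) / [H⁺]^2 = 2.52 × 10^5.
E = E° − (0.0592/2) log Q = 0.44 − (0.0592/2)(5.401) = 0.280 V.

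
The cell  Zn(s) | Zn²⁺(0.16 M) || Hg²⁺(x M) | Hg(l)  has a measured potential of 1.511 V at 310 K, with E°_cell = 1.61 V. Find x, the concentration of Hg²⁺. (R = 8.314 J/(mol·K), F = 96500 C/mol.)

9.6 × 10^-5 M

From the Nernst equation, ln Q = nF(E° − E)/RT = 2×96500×(1.61 − 1.511)/(8.314×310) = 7.413, so Q = 1660.
With Q = [Zn²⁺]/[Hg²⁺] and the known concentrations, [Hg²⁺] in the denominator gives [Hg²⁺] = 9.6 × 10^-5 M.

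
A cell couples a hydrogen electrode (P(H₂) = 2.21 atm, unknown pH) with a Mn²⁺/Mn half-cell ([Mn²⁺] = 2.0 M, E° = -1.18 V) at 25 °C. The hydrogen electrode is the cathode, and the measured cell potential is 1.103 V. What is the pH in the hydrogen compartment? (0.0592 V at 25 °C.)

E°_cell = 1.18 V and n = 2.
log Q = n(E° − E)/0.0592 = 2×(1.18 − 1.103)/0.0592 = 2.601.
With Q = [Mn²⁺]·P(H₂) / [H⁺]^2, solving for [H⁺] gives log[H⁺] = -0.978, so pH = 0.98.

pH = 0.98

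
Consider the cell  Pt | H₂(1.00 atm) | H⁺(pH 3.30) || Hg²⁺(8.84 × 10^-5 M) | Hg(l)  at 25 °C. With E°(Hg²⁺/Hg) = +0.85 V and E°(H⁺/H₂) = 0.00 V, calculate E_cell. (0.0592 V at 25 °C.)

The Hg²⁺/Hg couple is the cathode, so E°_cell = 0.85 V; n = 2.
[H⁺] = 10^(−3.30) = 5 × 10^-4 M, and Q = [H⁺]^2 / ([Hg²⁺]·P(H₂)) = 0.00284.
E = E° − (0.0592/2) log Q = 0.85 − (0.0592/2)(-2.546) = 0.925 V.

0.93 V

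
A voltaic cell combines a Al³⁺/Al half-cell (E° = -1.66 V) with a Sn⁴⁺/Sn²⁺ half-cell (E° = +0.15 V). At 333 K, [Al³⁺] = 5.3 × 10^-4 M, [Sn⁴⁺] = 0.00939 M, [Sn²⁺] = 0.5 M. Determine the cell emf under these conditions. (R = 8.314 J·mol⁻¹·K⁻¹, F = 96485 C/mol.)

The Sn⁴⁺/Sn²⁺ couple has the higher reduction potential and acts as the cathode, so E°_cell = +0.15 − (-1.66) = 1.81 V.
Balancing electrons gives n = 6; the reaction quotient is Q = [Al³⁺]^2·[Sn²⁺]^3/[Sn⁴⁺]^3 = 0.0424.
E = E° − (RT/nF) ln Q = 1.81 − (8.314×333)/(6×96485) × (-3.160) = 1.810 + 0.015 = 1.825 V.

1.83 V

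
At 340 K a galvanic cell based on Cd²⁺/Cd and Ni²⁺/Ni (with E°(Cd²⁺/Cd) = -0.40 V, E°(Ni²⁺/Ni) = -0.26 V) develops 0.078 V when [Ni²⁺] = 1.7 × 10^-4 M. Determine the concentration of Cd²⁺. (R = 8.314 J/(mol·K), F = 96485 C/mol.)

From the Nernst equation, ln Q = nF(E° − E)/RT = 2×96485×(0.14 − 0.078)/(8.314×340) = 4.232, so Q = 68.9.
With Q = [Cd²⁺]/[Ni²⁺] and the known concentrations, [Cd²⁺] in the numerator gives [Cd²⁺] = 0.012 M.

0.012 M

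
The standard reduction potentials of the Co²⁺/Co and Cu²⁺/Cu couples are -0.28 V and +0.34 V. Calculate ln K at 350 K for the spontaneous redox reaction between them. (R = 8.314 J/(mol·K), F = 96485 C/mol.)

E°_cell = +0.34 − (-0.28) = 0.62 V, with n = 2 electrons transferred.
At equilibrium E = 0, so the Nernst equation gives ln K = nFE°/RT = (2)(96485)(0.62)/((8.314)(350)) = 41.12.

ln K = 41.1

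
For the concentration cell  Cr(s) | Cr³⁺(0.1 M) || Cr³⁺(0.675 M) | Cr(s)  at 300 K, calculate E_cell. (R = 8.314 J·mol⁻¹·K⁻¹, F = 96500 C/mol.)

0.016 V

Both half-cells are Cr³⁺/Cr, so E°_cell = 0. The concentrated side is the cathode; the cell reaction moves Cr³⁺ from high to low concentration with n = 3.
Q = [Cr³⁺]_dilute/[Cr³⁺]_conc = 0.1/0.675 = 0.148.
E = 0 − (RT/nF) ln Q = −((8.314×300)/(3×96500))(-1.910) = 0.0165 V.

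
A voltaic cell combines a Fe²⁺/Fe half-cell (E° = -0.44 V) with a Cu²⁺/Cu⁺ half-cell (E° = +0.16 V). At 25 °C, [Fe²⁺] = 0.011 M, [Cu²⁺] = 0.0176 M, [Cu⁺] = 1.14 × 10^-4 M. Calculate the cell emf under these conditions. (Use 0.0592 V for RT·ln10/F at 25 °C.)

0.788 V

The Cu²⁺/Cu⁺ couple has the higher reduction potential and acts as the cathode, so E°_cell = +0.16 − (-0.44) = 0.60 V.
Balancing electrons gives n = 2; the reaction quotient is Q = [Fe²⁺]·[Cu⁺]^2/[Cu²⁺]^2 = 4.62 × 10^-7.
At 25 °C, E = E° − (0.0592/n) log Q = 0.60 − (0.0592/2)(-6.336) = 0.600 + 0.188 = 0.788 V.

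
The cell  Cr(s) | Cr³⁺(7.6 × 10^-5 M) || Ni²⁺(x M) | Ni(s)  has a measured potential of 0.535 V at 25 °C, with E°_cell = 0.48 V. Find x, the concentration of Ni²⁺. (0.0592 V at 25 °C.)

From the Nernst equation, log Q = n(E° − E)/0.0592 = 6(0.48 − 0.535)/0.0592 = -5.574, so Q = 2.66 × 10^-6.
With Q = [Cr³⁺]^2/[Ni²⁺]^3 and the known concentrations, [Ni²⁺]^3 in the denominator gives [Ni²⁺] = 0.13 M.

0.13 M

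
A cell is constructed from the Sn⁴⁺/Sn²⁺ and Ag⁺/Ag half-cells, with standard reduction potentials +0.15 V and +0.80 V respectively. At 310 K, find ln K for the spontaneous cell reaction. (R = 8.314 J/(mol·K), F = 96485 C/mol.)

E°_cell = +0.80 − (+0.15) = 0.65 V, with n = 2 electrons transferred.
At equilibrium E = 0, so the Nernst equation gives ln K = nFE°/RT = (2)(96485)(0.65)/((8.314)(310)) = 48.67.

ln K = 48.7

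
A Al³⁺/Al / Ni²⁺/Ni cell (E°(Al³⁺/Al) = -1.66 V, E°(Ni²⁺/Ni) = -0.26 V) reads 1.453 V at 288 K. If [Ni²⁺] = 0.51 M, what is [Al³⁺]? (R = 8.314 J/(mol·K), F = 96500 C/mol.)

6 × 10^-4 M

From the Nernst equation, ln Q = nF(E° − E)/RT = 6×96500×(1.40 − 1.453)/(8.314×288) = -12.816, so Q = 2.72 × 10^-6.
With Q = [Al³⁺]^2/[Ni²⁺]^3 and the known concentrations, [Al³⁺]^2 in the numerator gives [Al³⁺] = 6 × 10^-4 M.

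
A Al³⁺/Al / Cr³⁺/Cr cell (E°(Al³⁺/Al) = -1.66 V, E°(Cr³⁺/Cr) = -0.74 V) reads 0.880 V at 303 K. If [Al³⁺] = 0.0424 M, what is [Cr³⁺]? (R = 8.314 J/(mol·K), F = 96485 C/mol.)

From the Nernst equation, ln Q = nF(E° − E)/RT = 3×96485×(0.92 − 0.880)/(8.314×303) = 4.596, so Q = 99.1.
With Q = [Al³⁺]/[Cr³⁺] and the known concentrations, [Cr³⁺] in the denominator gives [Cr³⁺] = 4.3 × 10^-4 M.

4.3 × 10^-4 M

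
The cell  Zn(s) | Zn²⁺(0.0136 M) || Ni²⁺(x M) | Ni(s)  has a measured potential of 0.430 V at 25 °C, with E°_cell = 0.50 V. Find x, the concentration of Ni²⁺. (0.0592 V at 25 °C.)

5.9 × 10^-5 M

From the Nernst equation, log Q = n(E° − E)/0.0592 = 2(0.50 − 0.430)/0.0592 = 2.365, so Q = 232.
With Q = [Zn²⁺]/[Ni²⁺] and the known concentrations, [Ni²⁺] in the denominator gives [Ni²⁺] = 5.9 × 10^-5 M.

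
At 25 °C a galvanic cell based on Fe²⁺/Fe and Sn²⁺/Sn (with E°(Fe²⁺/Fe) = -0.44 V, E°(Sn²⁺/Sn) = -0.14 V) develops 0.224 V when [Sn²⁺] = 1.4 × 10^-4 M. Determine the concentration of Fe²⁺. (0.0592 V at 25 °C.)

0.052 M

From the Nernst equation, log Q = n(E° − E)/0.0592 = 2(0.30 − 0.224)/0.0592 = 2.568, so Q = 369.
With Q = [Fe²⁺]/[Sn²⁺] and the known concentrations, [Fe²⁺] in the numerator gives [Fe²⁺] = 0.052 M.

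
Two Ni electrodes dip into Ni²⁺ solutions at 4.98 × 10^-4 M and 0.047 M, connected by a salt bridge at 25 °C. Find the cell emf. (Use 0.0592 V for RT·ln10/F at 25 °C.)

Both half-cells are Ni²⁺/Ni, so E°_cell = 0. The concentrated side is the cathode; the cell reaction moves Ni²⁺ from high to low concentration with n = 2.
Q = [Ni²⁺]_dilute/[Ni²⁺]_conc = 4.98 × 10^-4/0.047 = 0.0106.
E = 0 − (0.0592/2) log Q = −(0.0592/2)(-1.975) = 0.0585 V.

0.058 V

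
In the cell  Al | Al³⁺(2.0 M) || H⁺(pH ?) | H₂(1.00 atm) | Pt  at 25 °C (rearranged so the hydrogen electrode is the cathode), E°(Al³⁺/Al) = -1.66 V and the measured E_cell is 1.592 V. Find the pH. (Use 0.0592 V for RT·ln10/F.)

E°_cell = 1.66 V and n = 6.
log Q = n(E° − E)/0.0592 = 6×(1.66 − 1.592)/0.0592 = 6.892.
With Q = [Al³⁺]^2·P(H₂)^3 / [H⁺]^6, solving for [H⁺] gives log[H⁺] = -1.048, so pH = 1.05.

pH = 1.05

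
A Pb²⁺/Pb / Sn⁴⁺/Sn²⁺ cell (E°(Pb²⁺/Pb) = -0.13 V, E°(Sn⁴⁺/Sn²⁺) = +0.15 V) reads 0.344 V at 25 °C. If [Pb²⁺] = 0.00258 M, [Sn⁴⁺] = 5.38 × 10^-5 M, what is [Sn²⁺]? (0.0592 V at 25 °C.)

From the Nernst equation, log Q = n(E° − E)/0.0592 = 2(0.28 − 0.344)/0.0592 = -2.162, so Q = 0.00688.
With Q = [Pb²⁺]·[Sn²⁺]/[Sn⁴⁺] and the known concentrations, [Sn²⁺] in the numerator gives [Sn²⁺] = 1.4 × 10^-4 M.

1.4 × 10^-4 M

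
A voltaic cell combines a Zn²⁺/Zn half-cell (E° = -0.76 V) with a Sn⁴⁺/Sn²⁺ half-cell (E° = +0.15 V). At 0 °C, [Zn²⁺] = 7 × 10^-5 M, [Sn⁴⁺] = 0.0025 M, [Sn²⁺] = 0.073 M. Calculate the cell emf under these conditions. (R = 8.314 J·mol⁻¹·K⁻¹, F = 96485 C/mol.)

0.983 V

The Sn⁴⁺/Sn²⁺ couple has the higher reduction potential and acts as the cathode, so E°_cell = +0.15 − (-0.76) = 0.91 V.
Balancing electrons gives n = 2; the reaction quotient is Q = [Zn²⁺]·[Sn²⁺]/[Sn⁴⁺] = 0.00204.
E = E° − (RT/nF) ln Q = 0.91 − (8.314×273)/(2×96485) × (-6.193) = 0.910 + 0.073 = 0.983 V.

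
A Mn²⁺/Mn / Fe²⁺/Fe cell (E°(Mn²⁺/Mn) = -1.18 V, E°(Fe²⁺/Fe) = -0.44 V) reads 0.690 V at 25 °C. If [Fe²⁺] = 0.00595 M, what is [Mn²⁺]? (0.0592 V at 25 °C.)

0.29 M

From the Nernst equation, log Q = n(E° − E)/0.0592 = 2(0.74 − 0.690)/0.0592 = 1.689, so Q = 48.9.
With Q = [Mn²⁺]/[Fe²⁺] and the known concentrations, [Mn²⁺] in the numerator gives [Mn²⁺] = 0.29 M.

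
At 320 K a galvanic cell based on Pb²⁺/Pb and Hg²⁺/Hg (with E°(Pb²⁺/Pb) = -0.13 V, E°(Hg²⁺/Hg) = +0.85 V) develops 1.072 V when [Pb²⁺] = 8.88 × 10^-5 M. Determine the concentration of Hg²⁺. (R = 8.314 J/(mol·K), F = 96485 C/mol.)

From the Nernst equation, ln Q = nF(E° − E)/RT = 2×96485×(0.98 − 1.072)/(8.314×320) = -6.673, so Q = 0.00126.
With Q = [Pb²⁺]/[Hg²⁺] and the known concentrations, [Hg²⁺] in the denominator gives [Hg²⁺] = 0.07 M.

0.07 M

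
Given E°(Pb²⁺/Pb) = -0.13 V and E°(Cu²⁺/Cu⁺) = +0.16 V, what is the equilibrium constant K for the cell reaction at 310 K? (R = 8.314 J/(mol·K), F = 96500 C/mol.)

E°_cell = +0.16 − (-0.13) = 0.29 V, with n = 2 electrons transferred.
At equilibrium E = 0, so the Nernst equation gives ln K = nFE°/RT = (2)(96500)(0.29)/((8.314)(310)) = 21.72.
K = e^21.72 = 2.7 × 10^9.

2.7 × 10^9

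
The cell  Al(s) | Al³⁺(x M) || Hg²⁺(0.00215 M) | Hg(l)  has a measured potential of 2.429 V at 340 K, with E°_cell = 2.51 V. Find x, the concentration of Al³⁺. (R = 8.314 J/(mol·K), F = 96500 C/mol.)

0.4 M

From the Nernst equation, ln Q = nF(E° − E)/RT = 6×96500×(2.51 − 2.429)/(8.314×340) = 16.591, so Q = 1.6 × 10^7.
With Q = [Al³⁺]^2/[Hg²⁺]^3 and the known concentrations, [Al³⁺]^2 in the numerator gives [Al³⁺] = 0.4 M.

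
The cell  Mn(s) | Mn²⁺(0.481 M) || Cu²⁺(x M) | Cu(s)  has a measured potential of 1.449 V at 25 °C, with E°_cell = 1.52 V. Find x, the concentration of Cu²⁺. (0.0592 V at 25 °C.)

0.0019 M

From the Nernst equation, log Q = n(E° − E)/0.0592 = 2(1.52 − 1.449)/0.0592 = 2.399, so Q = 250.
With Q = [Mn²⁺]/[Cu²⁺] and the known concentrations, [Cu²⁺] in the denominator gives [Cu²⁺] = 0.0019 M.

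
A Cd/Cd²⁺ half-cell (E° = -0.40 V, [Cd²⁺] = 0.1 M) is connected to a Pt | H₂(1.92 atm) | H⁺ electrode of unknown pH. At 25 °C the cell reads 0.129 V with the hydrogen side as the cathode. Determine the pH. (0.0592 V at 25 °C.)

E°_cell = 0.40 V and n = 2.
log Q = n(E° − E)/0.0592 = 2×(0.40 − 0.129)/0.0592 = 9.155.
With Q = [Cd²⁺]·P(H₂) / [H⁺]^2, solving for [H⁺] gives log[H⁺] = -4.936, so pH = 4.94.

pH = 4.94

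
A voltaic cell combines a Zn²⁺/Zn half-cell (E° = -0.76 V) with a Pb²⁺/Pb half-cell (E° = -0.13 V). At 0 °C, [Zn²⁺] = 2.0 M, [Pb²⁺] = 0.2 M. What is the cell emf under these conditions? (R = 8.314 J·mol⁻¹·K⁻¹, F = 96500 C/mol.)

The Pb²⁺/Pb couple has the higher reduction potential and acts as the cathode, so E°_cell = -0.13 − (-0.76) = 0.63 V.
Balancing electrons gives n = 2; the reaction quotient is Q = [Zn²⁺]/[Pb²⁺] = 10.0.
E = E° − (RT/nF) ln Q = 0.63 − (8.314×273)/(2×96500) × (2.303) = 0.630 − 0.027 = 0.603 V.

0.603 V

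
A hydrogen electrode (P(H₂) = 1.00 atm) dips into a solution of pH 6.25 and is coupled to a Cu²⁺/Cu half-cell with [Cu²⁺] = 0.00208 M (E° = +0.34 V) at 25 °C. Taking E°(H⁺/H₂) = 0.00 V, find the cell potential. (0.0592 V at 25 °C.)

The Cu²⁺/Cu couple is the cathode, so E°_cell = 0.34 V; n = 2.
[H⁺] = 10^(−6.25) = 5.6 × 10^-7 M, and Q = [H⁺]^2 / ([Cu²⁺]·P(H₂)) = 1.52 × 10^-10.
E = E° − (0.0592/2) log Q = 0.34 − (0.0592/2)(-9.818) = 0.631 V.

0.63 V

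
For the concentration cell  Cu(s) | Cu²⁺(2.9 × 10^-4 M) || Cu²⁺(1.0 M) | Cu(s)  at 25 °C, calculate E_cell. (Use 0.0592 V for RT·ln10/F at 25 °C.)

Both half-cells are Cu²⁺/Cu, so E°_cell = 0. The concentrated side is the cathode; the cell reaction moves Cu²⁺ from high to low concentration with n = 2.
Q = [Cu²⁺]_dilute/[Cu²⁺]_conc = 2.9 × 10^-4/1.0 = 2.9 × 10^-4.
E = 0 − (0.0592/2) log Q = −(0.0592/2)(-3.538) = 0.1047 V.

0.10 V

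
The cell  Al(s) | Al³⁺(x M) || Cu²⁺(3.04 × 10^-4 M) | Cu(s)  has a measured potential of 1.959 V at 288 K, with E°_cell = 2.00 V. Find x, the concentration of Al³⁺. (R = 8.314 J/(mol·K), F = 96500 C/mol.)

From the Nernst equation, ln Q = nF(E° − E)/RT = 6×96500×(2.00 − 1.959)/(8.314×288) = 9.914, so Q = 2.02 × 10^4.
With Q = [Al³⁺]^2/[Cu²⁺]^3 and the known concentrations, [Al³⁺]^2 in the numerator gives [Al³⁺] = 7.5 × 10^-4 M.

7.5 × 10^-4 M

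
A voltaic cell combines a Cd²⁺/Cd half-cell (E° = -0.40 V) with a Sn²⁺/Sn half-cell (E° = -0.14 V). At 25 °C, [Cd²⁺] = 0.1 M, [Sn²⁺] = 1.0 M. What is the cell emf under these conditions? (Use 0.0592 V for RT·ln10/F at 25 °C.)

The Sn²⁺/Sn couple has the higher reduction potential and acts as the cathode, so E°_cell = -0.14 − (-0.40) = 0.26 V.
Balancing electrons gives n = 2; the reaction quotient is Q = [Cd²⁺]/[Sn²⁺] = 0.100.
At 25 °C, E = E° − (0.0592/n) log Q = 0.26 − (0.0592/2)(-1.000) = 0.260 + 0.030 = 0.290 V.

0.290 V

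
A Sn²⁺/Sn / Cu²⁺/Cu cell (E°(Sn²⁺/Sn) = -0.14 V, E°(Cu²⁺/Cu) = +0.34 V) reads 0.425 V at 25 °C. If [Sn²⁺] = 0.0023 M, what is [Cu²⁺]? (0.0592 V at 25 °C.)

From the Nernst equation, log Q = n(E° − E)/0.0592 = 2(0.48 − 0.425)/0.0592 = 1.858, so Q = 72.1.
With Q = [Sn²⁺]/[Cu²⁺] and the known concentrations, [Cu²⁺] in the denominator gives [Cu²⁺] = 3.2 × 10^-5 M.

3.2 × 10^-5 M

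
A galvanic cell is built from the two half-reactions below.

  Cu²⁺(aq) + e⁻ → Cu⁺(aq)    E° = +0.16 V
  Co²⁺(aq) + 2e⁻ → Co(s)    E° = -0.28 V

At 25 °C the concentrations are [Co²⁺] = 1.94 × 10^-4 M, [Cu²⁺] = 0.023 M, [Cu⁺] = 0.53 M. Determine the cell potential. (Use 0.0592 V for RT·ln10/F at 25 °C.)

The Cu²⁺/Cu⁺ couple has the higher reduction potential and acts as the cathode, so E°_cell = +0.16 − (-0.28) = 0.44 V.
Balancing electrons gives n = 2; the reaction quotient is Q = [Co²⁺]·[Cu⁺]^2/[Cu²⁺]^2 = 0.103.
At 25 °C, E = E° − (0.0592/n) log Q = 0.44 − (0.0592/2)(-0.987) = 0.440 + 0.029 = 0.469 V.

0.469 V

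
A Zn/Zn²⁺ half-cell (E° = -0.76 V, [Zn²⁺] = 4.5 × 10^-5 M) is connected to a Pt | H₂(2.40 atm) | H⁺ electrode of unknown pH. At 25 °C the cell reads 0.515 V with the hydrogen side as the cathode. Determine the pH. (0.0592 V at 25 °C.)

E°_cell = 0.76 V and n = 2.
log Q = n(E° − E)/0.0592 = 2×(0.76 − 0.515)/0.0592 = 8.277.
With Q = [Zn²⁺]·P(H₂) / [H⁺]^2, solving for [H⁺] gives log[H⁺] = -6.122, so pH = 6.12.

pH = 6.12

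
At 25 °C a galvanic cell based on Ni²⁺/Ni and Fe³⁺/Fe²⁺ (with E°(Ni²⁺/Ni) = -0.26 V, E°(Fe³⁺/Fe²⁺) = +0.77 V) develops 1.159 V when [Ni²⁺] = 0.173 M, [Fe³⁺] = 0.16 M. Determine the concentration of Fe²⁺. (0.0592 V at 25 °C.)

From the Nernst equation, log Q = n(E° − E)/0.0592 = 2(1.03 − 1.159)/0.0592 = -4.358, so Q = 4.38 × 10^-5.
With Q = [Ni²⁺]·[Fe²⁺]^2/[Fe³⁺]^2 and the known concentrations, [Fe²⁺]^2 in the numerator gives [Fe²⁺] = 0.0025 M.

0.0025 M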